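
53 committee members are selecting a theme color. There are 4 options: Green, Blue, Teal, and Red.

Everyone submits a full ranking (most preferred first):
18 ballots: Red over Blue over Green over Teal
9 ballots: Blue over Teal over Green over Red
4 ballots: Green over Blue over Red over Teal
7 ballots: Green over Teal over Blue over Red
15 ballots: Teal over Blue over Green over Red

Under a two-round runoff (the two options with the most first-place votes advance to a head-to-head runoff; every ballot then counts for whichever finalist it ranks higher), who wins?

Round 1 first-place votes: Green 11, Blue 9, Teal 15, Red 18. Red and Teal advance.
Runoff: Red is ranked above Teal on 22 ballots, Teal above Red on 31.

Teal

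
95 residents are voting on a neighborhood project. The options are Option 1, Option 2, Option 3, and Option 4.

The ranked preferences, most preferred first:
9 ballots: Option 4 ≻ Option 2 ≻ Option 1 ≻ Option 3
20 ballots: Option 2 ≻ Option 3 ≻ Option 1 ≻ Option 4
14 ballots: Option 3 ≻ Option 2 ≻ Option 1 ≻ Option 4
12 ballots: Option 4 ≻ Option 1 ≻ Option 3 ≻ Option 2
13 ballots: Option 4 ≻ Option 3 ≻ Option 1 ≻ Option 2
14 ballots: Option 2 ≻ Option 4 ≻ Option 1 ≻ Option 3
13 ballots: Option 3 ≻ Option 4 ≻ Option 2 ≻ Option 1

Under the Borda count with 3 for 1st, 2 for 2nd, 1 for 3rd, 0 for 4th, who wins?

Option 1: 9×1 + 20×1 + 14×1 + 12×2 + 13×1 + 14×1 + 13×0 = 94
Option 2: 9×2 + 20×3 + 14×2 + 12×0 + 13×0 + 14×3 + 13×1 = 161
Option 3: 9×0 + 20×2 + 14×3 + 12×1 + 13×2 + 14×0 + 13×3 = 159
Option 4: 9×3 + 20×0 + 14×0 + 12×3 + 13×3 + 14×2 + 13×2 = 156

Option 2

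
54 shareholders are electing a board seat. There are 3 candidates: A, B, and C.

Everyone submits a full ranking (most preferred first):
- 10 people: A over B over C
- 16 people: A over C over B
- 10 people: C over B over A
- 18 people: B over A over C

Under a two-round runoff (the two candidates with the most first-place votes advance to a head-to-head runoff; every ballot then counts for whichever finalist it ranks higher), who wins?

Round 1 first-place votes: A 26, B 18, C 10. A and B advance.
Runoff: A is ranked above B on 26 ballots, B above A on 28.

B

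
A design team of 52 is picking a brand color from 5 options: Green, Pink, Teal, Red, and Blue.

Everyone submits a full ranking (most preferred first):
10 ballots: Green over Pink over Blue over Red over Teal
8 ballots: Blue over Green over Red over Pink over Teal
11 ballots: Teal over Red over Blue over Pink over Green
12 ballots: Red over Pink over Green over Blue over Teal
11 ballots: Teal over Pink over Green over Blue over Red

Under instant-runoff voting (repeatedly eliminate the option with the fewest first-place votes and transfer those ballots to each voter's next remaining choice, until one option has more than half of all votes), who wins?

Round 1: Green 10, Pink 0, Teal 22, Red 12, Blue 8. Pink eliminated.
Round 2: Green 10, Teal 22, Red 12, Blue 8. Blue eliminated.
Round 3: Green 18, Teal 22, Red 12. Red eliminated.
Round 4: Green 30, Teal 22. Green has a majority (≥27).

Green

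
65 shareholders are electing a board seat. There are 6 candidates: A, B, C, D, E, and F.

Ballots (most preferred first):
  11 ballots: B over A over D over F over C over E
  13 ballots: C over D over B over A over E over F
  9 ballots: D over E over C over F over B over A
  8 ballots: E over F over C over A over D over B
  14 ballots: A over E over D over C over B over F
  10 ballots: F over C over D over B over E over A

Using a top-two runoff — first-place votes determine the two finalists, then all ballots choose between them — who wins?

C

Round 1 first-place votes: A 14, B 11, C 13, D 9, E 8, F 10. A and C advance.
Runoff: A is ranked above C on 25 ballots, C above A on 40.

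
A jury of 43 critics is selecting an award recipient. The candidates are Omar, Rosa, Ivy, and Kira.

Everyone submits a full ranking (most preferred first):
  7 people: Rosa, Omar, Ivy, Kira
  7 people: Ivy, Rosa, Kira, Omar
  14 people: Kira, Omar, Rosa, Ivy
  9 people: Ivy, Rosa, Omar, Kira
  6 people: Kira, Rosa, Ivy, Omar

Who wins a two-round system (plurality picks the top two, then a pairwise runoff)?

Round 1 first-place votes: Omar 0, Rosa 7, Ivy 16, Kira 20. Kira and Ivy advance.
Runoff: Kira is ranked above Ivy on 20 ballots, Ivy above Kira on 23.

Ivy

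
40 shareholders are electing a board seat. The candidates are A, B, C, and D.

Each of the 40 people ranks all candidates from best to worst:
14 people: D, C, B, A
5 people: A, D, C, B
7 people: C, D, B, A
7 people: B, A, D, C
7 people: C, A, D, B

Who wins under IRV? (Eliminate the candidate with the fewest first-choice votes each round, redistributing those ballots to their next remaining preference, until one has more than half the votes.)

Round 1: A 5, B 7, C 14, D 14. A eliminated.
Round 2: B 7, C 14, D 19. B eliminated.
Round 3: C 14, D 26. D has a majority (≥21).

D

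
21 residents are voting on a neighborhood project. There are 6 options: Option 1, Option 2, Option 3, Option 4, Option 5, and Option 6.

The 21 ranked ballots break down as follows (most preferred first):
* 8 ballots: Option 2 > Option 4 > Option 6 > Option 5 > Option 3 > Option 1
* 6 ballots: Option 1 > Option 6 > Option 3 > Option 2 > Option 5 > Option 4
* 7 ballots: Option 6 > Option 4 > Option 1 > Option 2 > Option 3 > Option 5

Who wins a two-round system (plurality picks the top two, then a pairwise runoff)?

Option 6

Round 1 first-place votes: Option 1 6, Option 2 8, Option 3 0, Option 4 0, Option 5 0, Option 6 7. Option 2 and Option 6 advance.
Runoff: Option 2 is ranked above Option 6 on 8 ballots, Option 6 above Option 2 on 13.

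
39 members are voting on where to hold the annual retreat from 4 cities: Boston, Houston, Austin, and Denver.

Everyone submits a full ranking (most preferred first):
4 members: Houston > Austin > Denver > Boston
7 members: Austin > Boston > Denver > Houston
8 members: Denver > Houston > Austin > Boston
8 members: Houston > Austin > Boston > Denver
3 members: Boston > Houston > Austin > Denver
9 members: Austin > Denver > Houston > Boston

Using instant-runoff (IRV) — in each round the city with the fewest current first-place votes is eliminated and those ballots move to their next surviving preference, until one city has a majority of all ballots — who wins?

Houston

Round 1: Boston 3, Houston 12, Austin 16, Denver 8. Boston eliminated.
Round 2: Houston 15, Austin 16, Denver 8. Denver eliminated.
Round 3: Houston 23, Austin 16. Houston has a majority (≥20).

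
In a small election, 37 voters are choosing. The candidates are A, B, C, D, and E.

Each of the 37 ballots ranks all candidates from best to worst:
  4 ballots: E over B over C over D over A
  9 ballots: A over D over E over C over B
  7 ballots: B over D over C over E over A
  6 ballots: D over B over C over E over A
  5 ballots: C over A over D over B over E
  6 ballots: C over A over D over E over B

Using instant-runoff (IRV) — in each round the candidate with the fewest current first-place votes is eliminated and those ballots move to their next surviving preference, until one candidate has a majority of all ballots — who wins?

Round 1: A 9, B 7, C 11, D 6, E 4. E eliminated.
Round 2: A 9, B 11, C 11, D 6. D eliminated.
Round 3: A 9, B 17, C 11. A eliminated.
Round 4: B 17, C 20. C has a majority (≥19).

C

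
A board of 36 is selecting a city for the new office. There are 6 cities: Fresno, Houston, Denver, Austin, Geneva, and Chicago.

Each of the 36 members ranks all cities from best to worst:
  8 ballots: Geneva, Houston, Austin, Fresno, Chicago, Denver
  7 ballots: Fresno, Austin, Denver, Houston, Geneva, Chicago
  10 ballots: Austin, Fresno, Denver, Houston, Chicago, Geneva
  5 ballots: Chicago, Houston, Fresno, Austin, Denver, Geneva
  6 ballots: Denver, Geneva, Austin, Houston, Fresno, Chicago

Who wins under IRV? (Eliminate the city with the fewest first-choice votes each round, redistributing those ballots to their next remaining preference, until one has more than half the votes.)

Fresno

Round 1: Fresno 7, Houston 0, Denver 6, Austin 10, Geneva 8, Chicago 5. Houston eliminated.
Round 2: Fresno 7, Denver 6, Austin 10, Geneva 8, Chicago 5. Chicago eliminated.
Round 3: Fresno 12, Denver 6, Austin 10, Geneva 8. Denver eliminated.
Round 4: Fresno 12, Austin 10, Geneva 14. Austin eliminated.
Round 5: Fresno 22, Geneva 14. Fresno has a majority (≥19).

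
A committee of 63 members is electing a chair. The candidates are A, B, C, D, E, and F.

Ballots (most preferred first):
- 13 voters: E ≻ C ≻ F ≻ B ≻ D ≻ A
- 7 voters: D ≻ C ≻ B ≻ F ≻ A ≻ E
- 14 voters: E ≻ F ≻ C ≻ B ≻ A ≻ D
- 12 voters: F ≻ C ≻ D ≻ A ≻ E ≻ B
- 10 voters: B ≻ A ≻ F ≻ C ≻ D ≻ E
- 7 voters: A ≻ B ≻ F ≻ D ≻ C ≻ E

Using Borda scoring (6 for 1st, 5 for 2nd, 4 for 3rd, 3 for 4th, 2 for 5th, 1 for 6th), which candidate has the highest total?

A: 13×1 + 7×2 + 14×2 + 12×3 + 10×5 + 7×6 = 183
B: 13×3 + 7×4 + 14×3 + 12×1 + 10×6 + 7×5 = 216
C: 13×5 + 7×5 + 14×4 + 12×5 + 10×3 + 7×2 = 260
D: 13×2 + 7×6 + 14×1 + 12×4 + 10×2 + 7×3 = 171
E: 13×6 + 7×1 + 14×6 + 12×2 + 10×1 + 7×1 = 210
F: 13×4 + 7×3 + 14×5 + 12×6 + 10×4 + 7×4 = 283

F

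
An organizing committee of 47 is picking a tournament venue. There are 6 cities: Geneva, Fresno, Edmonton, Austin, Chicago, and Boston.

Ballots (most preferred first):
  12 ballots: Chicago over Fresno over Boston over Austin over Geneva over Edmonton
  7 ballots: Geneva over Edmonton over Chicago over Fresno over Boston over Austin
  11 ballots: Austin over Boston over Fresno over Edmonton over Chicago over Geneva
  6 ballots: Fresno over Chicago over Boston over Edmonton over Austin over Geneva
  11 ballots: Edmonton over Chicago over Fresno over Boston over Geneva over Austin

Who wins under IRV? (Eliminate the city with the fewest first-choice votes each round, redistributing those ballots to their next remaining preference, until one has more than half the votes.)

Edmonton

Round 1: Geneva 7, Fresno 6, Edmonton 11, Austin 11, Chicago 12, Boston 0. Boston eliminated.
Round 2: Geneva 7, Fresno 6, Edmonton 11, Austin 11, Chicago 12. Fresno eliminated.
Round 3: Geneva 7, Edmonton 11, Austin 11, Chicago 18. Geneva eliminated.
Round 4: Edmonton 18, Austin 11, Chicago 18. Austin eliminated.
Round 5: Edmonton 29, Chicago 18. Edmonton has a majority (≥24).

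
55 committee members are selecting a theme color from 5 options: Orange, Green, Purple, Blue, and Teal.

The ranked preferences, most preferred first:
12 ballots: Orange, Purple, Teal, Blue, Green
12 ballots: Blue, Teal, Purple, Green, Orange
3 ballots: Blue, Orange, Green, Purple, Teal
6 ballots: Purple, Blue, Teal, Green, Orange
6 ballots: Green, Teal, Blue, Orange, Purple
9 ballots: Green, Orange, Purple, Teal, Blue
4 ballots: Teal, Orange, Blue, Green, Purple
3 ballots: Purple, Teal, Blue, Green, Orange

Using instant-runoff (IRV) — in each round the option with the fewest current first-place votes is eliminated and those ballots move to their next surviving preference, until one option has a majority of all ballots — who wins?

Blue

Round 1: Orange 12, Green 15, Purple 9, Blue 15, Teal 4. Teal eliminated.
Round 2: Orange 16, Green 15, Purple 9, Blue 15. Purple eliminated.
Round 3: Orange 16, Green 15, Blue 24. Green eliminated.
Round 4: Orange 25, Blue 30. Blue has a majority (≥28).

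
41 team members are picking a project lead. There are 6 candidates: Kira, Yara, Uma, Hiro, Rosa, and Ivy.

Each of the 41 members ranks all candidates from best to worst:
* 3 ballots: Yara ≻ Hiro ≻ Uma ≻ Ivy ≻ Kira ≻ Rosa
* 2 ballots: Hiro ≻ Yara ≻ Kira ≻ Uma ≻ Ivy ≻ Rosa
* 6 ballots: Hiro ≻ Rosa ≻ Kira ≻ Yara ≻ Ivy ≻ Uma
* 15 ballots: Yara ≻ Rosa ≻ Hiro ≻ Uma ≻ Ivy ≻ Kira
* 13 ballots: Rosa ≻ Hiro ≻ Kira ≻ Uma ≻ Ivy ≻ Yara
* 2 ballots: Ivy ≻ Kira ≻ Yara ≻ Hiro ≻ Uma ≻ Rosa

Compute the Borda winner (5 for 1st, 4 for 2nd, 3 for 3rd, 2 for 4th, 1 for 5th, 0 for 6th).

Kira: 3×1 + 2×3 + 6×3 + 15×0 + 13×3 + 2×4 = 74
Yara: 3×5 + 2×4 + 6×2 + 15×5 + 13×0 + 2×3 = 116
Uma: 3×3 + 2×2 + 6×0 + 15×2 + 13×2 + 2×1 = 71
Hiro: 3×4 + 2×5 + 6×5 + 15×3 + 13×4 + 2×2 = 153
Rosa: 3×0 + 2×0 + 6×4 + 15×4 + 13×5 + 2×0 = 149
Ivy: 3×2 + 2×1 + 6×1 + 15×1 + 13×1 + 2×5 = 52

Hiro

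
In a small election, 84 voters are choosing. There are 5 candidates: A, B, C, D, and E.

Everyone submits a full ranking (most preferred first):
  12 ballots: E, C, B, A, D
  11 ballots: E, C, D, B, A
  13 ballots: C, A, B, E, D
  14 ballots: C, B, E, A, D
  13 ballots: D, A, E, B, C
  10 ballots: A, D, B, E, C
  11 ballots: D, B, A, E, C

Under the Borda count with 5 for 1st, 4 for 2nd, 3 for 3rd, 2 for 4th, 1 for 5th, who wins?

A: 12×2 + 11×1 + 13×4 + 14×2 + 13×4 + 10×5 + 11×3 = 250
B: 12×3 + 11×2 + 13×3 + 14×4 + 13×2 + 10×3 + 11×4 = 253
C: 12×4 + 11×4 + 13×5 + 14×5 + 13×1 + 10×1 + 11×1 = 261
D: 12×1 + 11×3 + 13×1 + 14×1 + 13×5 + 10×4 + 11×5 = 232
E: 12×5 + 11×5 + 13×2 + 14×3 + 13×3 + 10×2 + 11×2 = 264

E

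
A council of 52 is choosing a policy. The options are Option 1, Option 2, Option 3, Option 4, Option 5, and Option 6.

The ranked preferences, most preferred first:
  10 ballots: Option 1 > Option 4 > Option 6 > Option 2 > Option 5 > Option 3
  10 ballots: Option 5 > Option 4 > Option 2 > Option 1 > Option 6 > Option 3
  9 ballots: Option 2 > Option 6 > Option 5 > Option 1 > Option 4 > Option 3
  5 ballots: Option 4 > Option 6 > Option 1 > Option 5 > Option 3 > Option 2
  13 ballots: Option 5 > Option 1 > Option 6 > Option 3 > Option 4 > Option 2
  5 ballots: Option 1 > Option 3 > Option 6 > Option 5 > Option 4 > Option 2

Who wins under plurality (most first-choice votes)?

Option 5

First-place votes: Option 1 15, Option 2 9, Option 3 0, Option 4 5, Option 5 23, Option 6 0.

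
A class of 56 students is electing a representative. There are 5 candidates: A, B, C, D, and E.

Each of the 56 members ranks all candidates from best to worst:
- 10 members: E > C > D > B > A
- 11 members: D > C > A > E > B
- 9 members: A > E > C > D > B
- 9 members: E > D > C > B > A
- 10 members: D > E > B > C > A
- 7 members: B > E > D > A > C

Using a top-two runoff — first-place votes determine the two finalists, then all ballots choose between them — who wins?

Round 1 first-place votes: A 9, B 7, C 0, D 21, E 19. D and E advance.
Runoff: D is ranked above E on 21 ballots, E above D on 35.

E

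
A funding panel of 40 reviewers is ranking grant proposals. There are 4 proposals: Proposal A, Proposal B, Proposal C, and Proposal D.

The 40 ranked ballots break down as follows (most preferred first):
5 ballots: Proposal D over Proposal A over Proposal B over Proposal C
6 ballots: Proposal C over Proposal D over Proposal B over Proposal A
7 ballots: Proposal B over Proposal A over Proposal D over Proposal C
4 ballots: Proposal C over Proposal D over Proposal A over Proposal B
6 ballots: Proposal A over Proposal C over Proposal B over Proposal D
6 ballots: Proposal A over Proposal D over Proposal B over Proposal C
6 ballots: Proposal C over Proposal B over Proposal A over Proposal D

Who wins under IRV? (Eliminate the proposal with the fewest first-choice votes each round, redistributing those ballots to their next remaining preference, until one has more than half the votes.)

Proposal A

Round 1: Proposal A 12, Proposal B 7, Proposal C 16, Proposal D 5. Proposal D eliminated.
Round 2: Proposal A 17, Proposal B 7, Proposal C 16. Proposal B eliminated.
Round 3: Proposal A 24, Proposal C 16. Proposal A has a majority (≥21).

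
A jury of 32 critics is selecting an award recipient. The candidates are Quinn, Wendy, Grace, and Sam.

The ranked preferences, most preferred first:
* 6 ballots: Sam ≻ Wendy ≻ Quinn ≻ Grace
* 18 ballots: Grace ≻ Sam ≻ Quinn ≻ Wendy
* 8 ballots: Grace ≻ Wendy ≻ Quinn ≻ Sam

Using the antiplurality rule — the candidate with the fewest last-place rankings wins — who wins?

Quinn

Last-place votes: Quinn 0, Wendy 18, Grace 6, Sam 8.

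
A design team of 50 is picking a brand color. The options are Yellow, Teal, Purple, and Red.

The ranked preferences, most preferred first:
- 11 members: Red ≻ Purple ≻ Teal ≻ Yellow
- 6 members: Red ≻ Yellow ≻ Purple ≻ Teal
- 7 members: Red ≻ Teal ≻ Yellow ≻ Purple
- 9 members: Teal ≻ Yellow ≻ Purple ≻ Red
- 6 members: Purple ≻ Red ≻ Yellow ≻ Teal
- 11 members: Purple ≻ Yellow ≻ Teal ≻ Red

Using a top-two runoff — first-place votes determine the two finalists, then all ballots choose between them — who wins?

Purple

Round 1 first-place votes: Yellow 0, Teal 9, Purple 17, Red 24. Red and Purple advance.
Runoff: Red is ranked above Purple on 24 ballots, Purple above Red on 26.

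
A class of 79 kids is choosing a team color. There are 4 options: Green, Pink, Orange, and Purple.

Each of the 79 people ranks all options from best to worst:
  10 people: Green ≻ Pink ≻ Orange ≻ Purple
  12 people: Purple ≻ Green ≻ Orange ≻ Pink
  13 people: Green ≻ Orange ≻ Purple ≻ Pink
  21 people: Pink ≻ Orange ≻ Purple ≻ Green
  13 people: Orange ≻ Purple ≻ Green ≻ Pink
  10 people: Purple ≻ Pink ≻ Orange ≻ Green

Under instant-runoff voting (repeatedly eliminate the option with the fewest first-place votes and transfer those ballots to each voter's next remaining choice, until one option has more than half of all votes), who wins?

Purple

Round 1: Green 23, Pink 21, Orange 13, Purple 22. Orange eliminated.
Round 2: Green 23, Pink 21, Purple 35. Pink eliminated.
Round 3: Green 23, Purple 56. Purple has a majority (≥40).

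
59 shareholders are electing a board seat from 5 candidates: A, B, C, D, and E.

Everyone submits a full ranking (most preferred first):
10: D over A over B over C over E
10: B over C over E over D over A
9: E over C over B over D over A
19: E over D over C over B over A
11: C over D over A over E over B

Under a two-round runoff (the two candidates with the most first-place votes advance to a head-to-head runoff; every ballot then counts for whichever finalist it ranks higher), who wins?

Round 1 first-place votes: A 0, B 10, C 11, D 10, E 28. E and C advance.
Runoff: E is ranked above C on 28 ballots, C above E on 31.

C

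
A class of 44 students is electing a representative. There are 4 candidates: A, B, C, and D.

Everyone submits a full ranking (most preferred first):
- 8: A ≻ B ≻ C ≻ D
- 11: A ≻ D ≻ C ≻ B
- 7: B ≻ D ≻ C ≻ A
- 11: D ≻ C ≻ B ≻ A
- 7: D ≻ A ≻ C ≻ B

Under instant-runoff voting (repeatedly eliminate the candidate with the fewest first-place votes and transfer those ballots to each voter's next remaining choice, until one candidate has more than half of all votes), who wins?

D

Round 1: A 19, B 7, C 0, D 18. C eliminated.
Round 2: A 19, B 7, D 18. B eliminated.
Round 3: A 19, D 25. D has a majority (≥23).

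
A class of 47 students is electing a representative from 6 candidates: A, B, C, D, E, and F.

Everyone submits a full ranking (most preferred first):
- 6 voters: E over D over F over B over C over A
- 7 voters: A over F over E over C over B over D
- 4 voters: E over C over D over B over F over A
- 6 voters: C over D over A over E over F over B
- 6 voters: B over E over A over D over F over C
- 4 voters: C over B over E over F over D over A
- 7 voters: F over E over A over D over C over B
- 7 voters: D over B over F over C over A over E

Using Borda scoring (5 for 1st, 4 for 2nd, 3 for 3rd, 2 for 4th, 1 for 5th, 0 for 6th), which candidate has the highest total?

A: 6×0 + 7×5 + 4×0 + 6×3 + 6×3 + 4×0 + 7×3 + 7×1 = 99
B: 6×2 + 7×1 + 4×2 + 6×0 + 6×5 + 4×4 + 7×0 + 7×4 = 101
C: 6×1 + 7×2 + 4×4 + 6×5 + 6×0 + 4×5 + 7×1 + 7×2 = 107
D: 6×4 + 7×0 + 4×3 + 6×4 + 6×2 + 4×1 + 7×2 + 7×5 = 125
E: 6×5 + 7×3 + 4×5 + 6×2 + 6×4 + 4×3 + 7×4 + 7×0 = 147
F: 6×3 + 7×4 + 4×1 + 6×1 + 6×1 + 4×2 + 7×5 + 7×3 = 126

E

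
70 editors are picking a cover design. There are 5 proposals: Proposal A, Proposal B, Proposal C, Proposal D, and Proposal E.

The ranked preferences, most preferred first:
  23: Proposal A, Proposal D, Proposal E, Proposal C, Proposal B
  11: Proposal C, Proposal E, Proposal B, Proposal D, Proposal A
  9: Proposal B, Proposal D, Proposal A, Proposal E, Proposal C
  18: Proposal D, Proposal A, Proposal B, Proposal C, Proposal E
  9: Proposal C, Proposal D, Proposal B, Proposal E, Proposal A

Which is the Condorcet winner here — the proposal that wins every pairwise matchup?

Proposal D

Proposal D vs Proposal A: 47–23
Proposal D vs Proposal B: 50–20
Proposal D vs Proposal C: 50–20
Proposal D vs Proposal E: 59–11
Proposal D beats every other proposal.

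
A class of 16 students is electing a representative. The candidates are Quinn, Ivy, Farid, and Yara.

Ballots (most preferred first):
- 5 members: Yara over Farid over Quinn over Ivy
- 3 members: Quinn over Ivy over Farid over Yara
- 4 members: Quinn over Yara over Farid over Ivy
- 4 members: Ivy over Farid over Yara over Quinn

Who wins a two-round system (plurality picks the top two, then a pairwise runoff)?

Yara

Round 1 first-place votes: Quinn 7, Ivy 4, Farid 0, Yara 5. Quinn and Yara advance.
Runoff: Quinn is ranked above Yara on 7 ballots, Yara above Quinn on 9.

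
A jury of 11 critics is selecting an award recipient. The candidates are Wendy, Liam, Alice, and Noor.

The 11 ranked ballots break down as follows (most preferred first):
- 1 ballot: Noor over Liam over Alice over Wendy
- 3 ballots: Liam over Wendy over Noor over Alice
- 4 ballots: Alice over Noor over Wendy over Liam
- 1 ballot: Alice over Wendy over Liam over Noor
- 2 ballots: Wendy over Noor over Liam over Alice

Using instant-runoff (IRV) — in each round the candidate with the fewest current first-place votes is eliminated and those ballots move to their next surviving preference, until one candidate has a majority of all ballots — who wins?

Round 1: Wendy 2, Liam 3, Alice 5, Noor 1. Noor eliminated.
Round 2: Wendy 2, Liam 4, Alice 5. Wendy eliminated.
Round 3: Liam 6, Alice 5. Liam has a majority (≥6).

Liam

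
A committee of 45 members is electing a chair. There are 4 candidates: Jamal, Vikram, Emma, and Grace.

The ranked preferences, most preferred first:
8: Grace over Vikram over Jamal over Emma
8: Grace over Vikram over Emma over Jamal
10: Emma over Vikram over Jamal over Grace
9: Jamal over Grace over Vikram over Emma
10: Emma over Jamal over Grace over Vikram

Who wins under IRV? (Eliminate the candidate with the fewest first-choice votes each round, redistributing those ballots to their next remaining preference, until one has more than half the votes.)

Round 1: Jamal 9, Vikram 0, Emma 20, Grace 16. Vikram eliminated.
Round 2: Jamal 9, Emma 20, Grace 16. Jamal eliminated.
Round 3: Emma 20, Grace 25. Grace has a majority (≥23).

Grace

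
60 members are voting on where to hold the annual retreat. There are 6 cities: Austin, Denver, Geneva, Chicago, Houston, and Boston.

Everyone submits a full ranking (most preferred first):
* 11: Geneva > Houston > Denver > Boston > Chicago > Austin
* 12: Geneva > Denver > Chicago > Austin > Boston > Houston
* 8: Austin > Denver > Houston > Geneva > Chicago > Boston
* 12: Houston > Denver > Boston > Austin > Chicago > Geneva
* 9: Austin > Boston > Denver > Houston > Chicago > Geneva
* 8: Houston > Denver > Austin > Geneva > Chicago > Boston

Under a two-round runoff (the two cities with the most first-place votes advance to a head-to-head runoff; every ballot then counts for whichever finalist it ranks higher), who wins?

Round 1 first-place votes: Austin 17, Denver 0, Geneva 23, Chicago 0, Houston 20, Boston 0. Geneva and Houston advance.
Runoff: Geneva is ranked above Houston on 23 ballots, Houston above Geneva on 37.

Houston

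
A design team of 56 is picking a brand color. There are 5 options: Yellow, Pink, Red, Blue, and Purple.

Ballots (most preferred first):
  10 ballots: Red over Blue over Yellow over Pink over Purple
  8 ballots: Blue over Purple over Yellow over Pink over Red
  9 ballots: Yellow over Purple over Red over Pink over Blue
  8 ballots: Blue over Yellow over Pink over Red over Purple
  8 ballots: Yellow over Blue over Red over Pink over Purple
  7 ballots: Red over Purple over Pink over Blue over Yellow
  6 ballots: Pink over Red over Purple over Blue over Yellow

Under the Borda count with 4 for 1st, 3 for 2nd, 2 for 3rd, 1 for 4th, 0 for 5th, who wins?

Blue

Yellow: 10×2 + 8×2 + 9×4 + 8×3 + 8×4 + 7×0 + 6×0 = 128
Pink: 10×1 + 8×1 + 9×1 + 8×2 + 8×1 + 7×2 + 6×4 = 89
Red: 10×4 + 8×0 + 9×2 + 8×1 + 8×2 + 7×4 + 6×3 = 128
Blue: 10×3 + 8×4 + 9×0 + 8×4 + 8×3 + 7×1 + 6×1 = 131
Purple: 10×0 + 8×3 + 9×3 + 8×0 + 8×0 + 7×3 + 6×2 = 84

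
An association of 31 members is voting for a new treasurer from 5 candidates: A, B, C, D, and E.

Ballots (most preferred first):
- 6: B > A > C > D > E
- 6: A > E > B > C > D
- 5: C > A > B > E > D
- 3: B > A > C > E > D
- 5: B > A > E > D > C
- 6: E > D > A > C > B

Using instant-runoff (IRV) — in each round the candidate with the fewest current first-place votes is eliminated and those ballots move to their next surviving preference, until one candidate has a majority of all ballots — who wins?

A

Round 1: A 6, B 14, C 5, D 0, E 6. D eliminated.
Round 2: A 6, B 14, C 5, E 6. C eliminated.
Round 3: A 11, B 14, E 6. E eliminated.
Round 4: A 17, B 14. A has a majority (≥16).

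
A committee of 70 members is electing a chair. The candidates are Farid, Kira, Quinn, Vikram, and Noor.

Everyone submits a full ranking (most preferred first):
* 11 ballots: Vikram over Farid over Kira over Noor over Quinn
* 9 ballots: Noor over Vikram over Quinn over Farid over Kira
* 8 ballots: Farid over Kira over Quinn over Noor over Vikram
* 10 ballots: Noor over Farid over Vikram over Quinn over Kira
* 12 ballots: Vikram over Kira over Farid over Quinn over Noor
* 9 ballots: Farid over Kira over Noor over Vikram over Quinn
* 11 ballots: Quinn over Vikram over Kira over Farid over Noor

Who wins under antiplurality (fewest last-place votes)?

Farid

Last-place votes: Farid 0, Kira 19, Quinn 20, Vikram 8, Noor 23.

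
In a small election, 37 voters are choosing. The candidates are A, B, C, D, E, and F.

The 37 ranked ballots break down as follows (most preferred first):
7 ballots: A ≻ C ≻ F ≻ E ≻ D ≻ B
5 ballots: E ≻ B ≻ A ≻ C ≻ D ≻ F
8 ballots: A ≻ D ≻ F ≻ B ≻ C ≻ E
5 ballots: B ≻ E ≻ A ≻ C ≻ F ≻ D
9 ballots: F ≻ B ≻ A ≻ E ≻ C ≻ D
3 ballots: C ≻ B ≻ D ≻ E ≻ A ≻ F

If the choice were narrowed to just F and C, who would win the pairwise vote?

F is ranked above C on 17 ballots; C above F on 20.

C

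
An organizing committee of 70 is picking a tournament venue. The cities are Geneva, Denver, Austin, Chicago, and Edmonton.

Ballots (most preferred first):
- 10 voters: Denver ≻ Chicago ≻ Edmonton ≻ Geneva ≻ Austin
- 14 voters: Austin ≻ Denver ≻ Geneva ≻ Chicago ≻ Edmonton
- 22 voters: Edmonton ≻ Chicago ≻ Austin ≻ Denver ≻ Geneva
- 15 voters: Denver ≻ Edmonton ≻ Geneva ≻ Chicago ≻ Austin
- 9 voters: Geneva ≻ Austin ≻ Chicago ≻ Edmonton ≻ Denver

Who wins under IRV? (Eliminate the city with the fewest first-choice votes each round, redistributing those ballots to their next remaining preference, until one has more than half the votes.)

Austin

Round 1: Geneva 9, Denver 25, Austin 14, Chicago 0, Edmonton 22. Chicago eliminated.
Round 2: Geneva 9, Denver 25, Austin 14, Edmonton 22. Geneva eliminated.
Round 3: Denver 25, Austin 23, Edmonton 22. Edmonton eliminated.
Round 4: Denver 25, Austin 45. Austin has a majority (≥36).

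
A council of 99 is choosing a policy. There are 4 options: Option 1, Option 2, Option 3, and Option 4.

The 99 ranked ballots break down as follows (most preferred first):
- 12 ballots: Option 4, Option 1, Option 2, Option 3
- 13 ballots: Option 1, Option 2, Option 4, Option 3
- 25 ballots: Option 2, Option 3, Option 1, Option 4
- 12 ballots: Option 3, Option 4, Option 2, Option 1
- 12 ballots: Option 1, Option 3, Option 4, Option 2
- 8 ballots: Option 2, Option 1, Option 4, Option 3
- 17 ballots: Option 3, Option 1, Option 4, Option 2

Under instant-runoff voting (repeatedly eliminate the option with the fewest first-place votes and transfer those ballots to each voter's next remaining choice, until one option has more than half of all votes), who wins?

Option 1

Round 1: Option 1 25, Option 2 33, Option 3 29, Option 4 12. Option 4 eliminated.
Round 2: Option 1 37, Option 2 33, Option 3 29. Option 3 eliminated.
Round 3: Option 1 54, Option 2 45. Option 1 has a majority (≥50).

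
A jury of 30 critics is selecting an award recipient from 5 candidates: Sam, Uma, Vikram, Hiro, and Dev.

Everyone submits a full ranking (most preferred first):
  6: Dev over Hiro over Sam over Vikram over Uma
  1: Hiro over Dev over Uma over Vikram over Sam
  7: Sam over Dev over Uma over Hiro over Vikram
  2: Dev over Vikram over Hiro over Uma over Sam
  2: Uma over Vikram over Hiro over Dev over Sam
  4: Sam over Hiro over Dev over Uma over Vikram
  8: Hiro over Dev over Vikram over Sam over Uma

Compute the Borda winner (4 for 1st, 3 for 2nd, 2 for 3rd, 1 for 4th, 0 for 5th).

Dev

Sam: 6×2 + 1×0 + 7×4 + 2×0 + 2×0 + 4×4 + 8×1 = 64
Uma: 6×0 + 1×2 + 7×2 + 2×1 + 2×4 + 4×1 + 8×0 = 30
Vikram: 6×1 + 1×1 + 7×0 + 2×3 + 2×3 + 4×0 + 8×2 = 35
Hiro: 6×3 + 1×4 + 7×1 + 2×2 + 2×2 + 4×3 + 8×4 = 81
Dev: 6×4 + 1×3 + 7×3 + 2×4 + 2×1 + 4×2 + 8×3 = 90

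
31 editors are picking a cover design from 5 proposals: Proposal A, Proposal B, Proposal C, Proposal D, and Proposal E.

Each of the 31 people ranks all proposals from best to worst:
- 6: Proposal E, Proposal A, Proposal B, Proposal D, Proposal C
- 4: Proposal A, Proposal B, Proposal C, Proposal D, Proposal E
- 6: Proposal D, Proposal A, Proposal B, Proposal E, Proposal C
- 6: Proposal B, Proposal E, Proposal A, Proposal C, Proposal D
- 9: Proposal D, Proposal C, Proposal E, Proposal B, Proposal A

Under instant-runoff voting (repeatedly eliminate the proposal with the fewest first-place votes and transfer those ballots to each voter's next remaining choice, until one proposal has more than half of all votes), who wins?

Round 1: Proposal A 4, Proposal B 6, Proposal C 0, Proposal D 15, Proposal E 6. Proposal C eliminated.
Round 2: Proposal A 4, Proposal B 6, Proposal D 15, Proposal E 6. Proposal A eliminated.
Round 3: Proposal B 10, Proposal D 15, Proposal E 6. Proposal E eliminated.
Round 4: Proposal B 16, Proposal D 15. Proposal B has a majority (≥16).

Proposal B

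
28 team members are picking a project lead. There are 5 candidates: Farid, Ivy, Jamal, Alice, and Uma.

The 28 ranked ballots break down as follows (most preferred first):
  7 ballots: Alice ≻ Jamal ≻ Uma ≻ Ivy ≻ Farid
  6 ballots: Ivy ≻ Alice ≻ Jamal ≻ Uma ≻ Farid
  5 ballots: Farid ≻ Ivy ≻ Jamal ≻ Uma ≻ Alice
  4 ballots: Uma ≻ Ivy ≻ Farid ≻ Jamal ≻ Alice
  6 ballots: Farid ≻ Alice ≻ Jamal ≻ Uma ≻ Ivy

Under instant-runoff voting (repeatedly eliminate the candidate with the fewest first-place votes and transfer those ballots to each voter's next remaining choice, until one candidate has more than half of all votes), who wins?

Round 1: Farid 11, Ivy 6, Jamal 0, Alice 7, Uma 4. Jamal eliminated.
Round 2: Farid 11, Ivy 6, Alice 7, Uma 4. Uma eliminated.
Round 3: Farid 11, Ivy 10, Alice 7. Alice eliminated.
Round 4: Farid 11, Ivy 17. Ivy has a majority (≥15).

Ivy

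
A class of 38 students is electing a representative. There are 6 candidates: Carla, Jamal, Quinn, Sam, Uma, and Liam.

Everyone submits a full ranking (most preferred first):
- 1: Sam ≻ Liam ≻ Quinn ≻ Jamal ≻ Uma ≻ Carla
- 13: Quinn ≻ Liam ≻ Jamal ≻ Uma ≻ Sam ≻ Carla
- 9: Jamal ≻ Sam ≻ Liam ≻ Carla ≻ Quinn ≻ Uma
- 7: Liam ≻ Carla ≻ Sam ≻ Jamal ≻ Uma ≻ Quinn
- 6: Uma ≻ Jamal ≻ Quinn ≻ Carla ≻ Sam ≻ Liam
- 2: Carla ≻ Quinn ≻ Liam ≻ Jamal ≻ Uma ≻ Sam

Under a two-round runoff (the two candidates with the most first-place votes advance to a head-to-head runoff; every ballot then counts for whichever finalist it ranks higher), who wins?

Jamal

Round 1 first-place votes: Carla 2, Jamal 9, Quinn 13, Sam 1, Uma 6, Liam 7. Quinn and Jamal advance.
Runoff: Quinn is ranked above Jamal on 16 ballots, Jamal above Quinn on 22.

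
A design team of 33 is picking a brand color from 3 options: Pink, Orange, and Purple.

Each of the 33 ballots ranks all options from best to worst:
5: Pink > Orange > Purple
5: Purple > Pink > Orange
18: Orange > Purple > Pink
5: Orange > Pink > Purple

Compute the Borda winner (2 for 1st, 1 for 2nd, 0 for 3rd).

Orange

Pink: 5×2 + 5×1 + 18×0 + 5×1 = 20
Orange: 5×1 + 5×0 + 18×2 + 5×2 = 51
Purple: 5×0 + 5×2 + 18×1 + 5×0 = 28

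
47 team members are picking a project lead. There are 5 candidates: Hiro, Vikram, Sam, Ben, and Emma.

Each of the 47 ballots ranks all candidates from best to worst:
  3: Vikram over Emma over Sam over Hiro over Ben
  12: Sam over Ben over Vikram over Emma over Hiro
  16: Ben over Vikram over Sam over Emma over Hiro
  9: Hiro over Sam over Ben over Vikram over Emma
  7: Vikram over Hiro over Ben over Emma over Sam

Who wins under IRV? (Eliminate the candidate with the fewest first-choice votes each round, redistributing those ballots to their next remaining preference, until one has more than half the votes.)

Round 1: Hiro 9, Vikram 10, Sam 12, Ben 16, Emma 0. Emma eliminated.
Round 2: Hiro 9, Vikram 10, Sam 12, Ben 16. Hiro eliminated.
Round 3: Vikram 10, Sam 21, Ben 16. Vikram eliminated.
Round 4: Sam 24, Ben 23. Sam has a majority (≥24).

Sam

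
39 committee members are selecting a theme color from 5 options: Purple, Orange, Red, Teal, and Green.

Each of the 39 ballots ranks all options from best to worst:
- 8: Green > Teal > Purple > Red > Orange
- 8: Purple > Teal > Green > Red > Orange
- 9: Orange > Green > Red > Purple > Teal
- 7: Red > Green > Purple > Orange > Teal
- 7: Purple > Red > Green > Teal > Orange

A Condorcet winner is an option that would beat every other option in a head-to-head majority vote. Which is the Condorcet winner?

Green

Green vs Purple: 24–15
Green vs Orange: 30–9
Green vs Red: 25–14
Green vs Teal: 31–8
Green beats every other option.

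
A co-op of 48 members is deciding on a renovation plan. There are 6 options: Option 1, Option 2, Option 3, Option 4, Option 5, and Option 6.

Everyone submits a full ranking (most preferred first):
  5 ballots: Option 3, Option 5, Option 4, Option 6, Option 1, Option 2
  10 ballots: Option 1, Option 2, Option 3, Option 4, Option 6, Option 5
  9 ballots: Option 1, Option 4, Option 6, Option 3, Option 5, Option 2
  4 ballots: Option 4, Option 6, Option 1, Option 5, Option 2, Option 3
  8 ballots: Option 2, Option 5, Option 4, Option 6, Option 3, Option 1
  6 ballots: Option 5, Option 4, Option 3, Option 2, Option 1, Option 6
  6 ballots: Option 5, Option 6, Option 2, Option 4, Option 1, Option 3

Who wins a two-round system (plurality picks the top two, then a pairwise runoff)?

Option 5

Round 1 first-place votes: Option 1 19, Option 2 8, Option 3 5, Option 4 4, Option 5 12, Option 6 0. Option 1 and Option 5 advance.
Runoff: Option 1 is ranked above Option 5 on 23 ballots, Option 5 above Option 1 on 25.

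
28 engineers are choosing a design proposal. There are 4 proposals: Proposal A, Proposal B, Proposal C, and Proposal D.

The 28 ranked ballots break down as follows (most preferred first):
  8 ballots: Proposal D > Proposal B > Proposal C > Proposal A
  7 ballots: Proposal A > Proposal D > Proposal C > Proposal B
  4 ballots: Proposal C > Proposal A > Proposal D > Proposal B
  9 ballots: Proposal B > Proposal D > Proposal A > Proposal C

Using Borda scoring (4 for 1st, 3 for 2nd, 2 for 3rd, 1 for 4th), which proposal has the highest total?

Proposal A: 8×1 + 7×4 + 4×3 + 9×2 = 66
Proposal B: 8×3 + 7×1 + 4×1 + 9×4 = 71
Proposal C: 8×2 + 7×2 + 4×4 + 9×1 = 55
Proposal D: 8×4 + 7×3 + 4×2 + 9×3 = 88

Proposal D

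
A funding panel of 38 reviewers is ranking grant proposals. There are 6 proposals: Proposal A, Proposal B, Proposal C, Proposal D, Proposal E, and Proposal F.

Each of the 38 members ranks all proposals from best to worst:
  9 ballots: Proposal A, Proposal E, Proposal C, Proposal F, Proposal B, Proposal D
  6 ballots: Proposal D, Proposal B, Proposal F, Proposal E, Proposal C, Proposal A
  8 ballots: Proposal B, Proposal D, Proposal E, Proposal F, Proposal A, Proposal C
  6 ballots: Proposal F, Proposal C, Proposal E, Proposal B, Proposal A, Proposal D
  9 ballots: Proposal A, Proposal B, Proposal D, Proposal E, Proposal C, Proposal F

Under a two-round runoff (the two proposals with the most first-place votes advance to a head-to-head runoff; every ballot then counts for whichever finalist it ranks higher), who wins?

Round 1 first-place votes: Proposal A 18, Proposal B 8, Proposal C 0, Proposal D 6, Proposal E 0, Proposal F 6. Proposal A and Proposal B advance.
Runoff: Proposal A is ranked above Proposal B on 18 ballots, Proposal B above Proposal A on 20.

Proposal B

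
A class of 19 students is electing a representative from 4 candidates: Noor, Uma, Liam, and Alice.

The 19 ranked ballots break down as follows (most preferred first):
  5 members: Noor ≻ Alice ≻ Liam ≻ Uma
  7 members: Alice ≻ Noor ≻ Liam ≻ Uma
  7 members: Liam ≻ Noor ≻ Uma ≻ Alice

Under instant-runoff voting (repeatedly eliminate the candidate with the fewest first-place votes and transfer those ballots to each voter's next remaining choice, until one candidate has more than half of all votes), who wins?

Round 1: Noor 5, Uma 0, Liam 7, Alice 7. Uma eliminated.
Round 2: Noor 5, Liam 7, Alice 7. Noor eliminated.
Round 3: Liam 7, Alice 12. Alice has a majority (≥10).

Alice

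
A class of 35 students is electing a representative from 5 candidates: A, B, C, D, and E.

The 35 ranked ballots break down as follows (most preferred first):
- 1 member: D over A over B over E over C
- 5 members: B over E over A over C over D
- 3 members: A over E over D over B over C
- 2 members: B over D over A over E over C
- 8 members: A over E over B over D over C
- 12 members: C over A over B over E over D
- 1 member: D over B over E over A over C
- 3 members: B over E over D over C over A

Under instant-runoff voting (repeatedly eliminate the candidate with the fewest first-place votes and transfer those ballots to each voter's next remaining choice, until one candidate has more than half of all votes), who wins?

Round 1: A 11, B 10, C 12, D 2, E 0. E eliminated.
Round 2: A 11, B 10, C 12, D 2. D eliminated.
Round 3: A 12, B 11, C 12. B eliminated.
Round 4: A 20, C 15. A has a majority (≥18).

A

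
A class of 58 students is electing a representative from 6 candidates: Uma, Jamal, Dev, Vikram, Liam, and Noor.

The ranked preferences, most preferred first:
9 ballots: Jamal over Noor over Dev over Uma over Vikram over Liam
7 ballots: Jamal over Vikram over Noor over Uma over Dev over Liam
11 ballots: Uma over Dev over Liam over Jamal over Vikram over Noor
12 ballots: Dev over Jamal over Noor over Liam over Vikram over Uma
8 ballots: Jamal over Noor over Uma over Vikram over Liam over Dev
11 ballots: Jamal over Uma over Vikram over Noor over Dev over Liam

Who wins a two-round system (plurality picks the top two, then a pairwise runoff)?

Jamal

Round 1 first-place votes: Uma 11, Jamal 35, Dev 12, Vikram 0, Liam 0, Noor 0. Jamal and Dev advance.
Runoff: Jamal is ranked above Dev on 35 ballots, Dev above Jamal on 23.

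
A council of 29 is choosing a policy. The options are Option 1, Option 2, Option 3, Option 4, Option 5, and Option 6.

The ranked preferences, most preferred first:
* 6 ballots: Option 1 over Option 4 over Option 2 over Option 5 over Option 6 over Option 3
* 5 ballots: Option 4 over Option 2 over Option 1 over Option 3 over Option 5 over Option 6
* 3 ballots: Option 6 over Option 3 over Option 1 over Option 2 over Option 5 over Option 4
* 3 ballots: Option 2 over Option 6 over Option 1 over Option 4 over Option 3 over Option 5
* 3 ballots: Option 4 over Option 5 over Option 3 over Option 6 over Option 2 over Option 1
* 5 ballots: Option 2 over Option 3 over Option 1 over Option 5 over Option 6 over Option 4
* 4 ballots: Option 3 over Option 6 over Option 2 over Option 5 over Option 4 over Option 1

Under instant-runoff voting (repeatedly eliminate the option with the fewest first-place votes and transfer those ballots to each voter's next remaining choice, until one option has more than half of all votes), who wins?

Round 1: Option 1 6, Option 2 8, Option 3 4, Option 4 8, Option 5 0, Option 6 3. Option 5 eliminated.
Round 2: Option 1 6, Option 2 8, Option 3 4, Option 4 8, Option 6 3. Option 6 eliminated.
Round 3: Option 1 6, Option 2 8, Option 3 7, Option 4 8. Option 1 eliminated.
Round 4: Option 2 8, Option 3 7, Option 4 14. Option 3 eliminated.
Round 5: Option 2 15, Option 4 14. Option 2 has a majority (≥15).

Option 2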